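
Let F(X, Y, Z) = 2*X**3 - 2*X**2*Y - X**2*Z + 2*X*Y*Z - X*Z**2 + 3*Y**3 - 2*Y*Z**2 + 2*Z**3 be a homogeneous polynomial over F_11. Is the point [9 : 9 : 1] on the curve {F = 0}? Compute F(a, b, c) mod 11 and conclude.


F(9,9,1) ≡ 10 (mod 11); P is NOT on the curve.

Evaluate F(9, 9, 1) term-by-term (mod 11).
  2*X**3 ↦ 2·729·1·1 = 1458
  -2*X**2*Y ↦ -2·81·9·1 = -1458
  -X**2*Z ↦ -1·81·1·1 = -81
  2*X*Y*Z ↦ 2·9·9·1 = 162
  -X*Z**2 ↦ -1·9·1·1 = -9
  3*Y**3 ↦ 3·1·729·1 = 2187
  -2*Y*Z**2 ↦ -2·1·9·1 = -18
  2*Z**3 ↦ 2·1·1·1 = 2
Sum: F(9, 9, 1) = (1458) + (-1458) + (-81) + (162) + (-9) + (2187) + (-18) + (2) = 2243.
Reducing mod 11: 2243 ≡ 10 (mod 11).
Since F(a, b, c) ≡ 10 ≠ 0 (mod 11), P does NOT lie on the curve.


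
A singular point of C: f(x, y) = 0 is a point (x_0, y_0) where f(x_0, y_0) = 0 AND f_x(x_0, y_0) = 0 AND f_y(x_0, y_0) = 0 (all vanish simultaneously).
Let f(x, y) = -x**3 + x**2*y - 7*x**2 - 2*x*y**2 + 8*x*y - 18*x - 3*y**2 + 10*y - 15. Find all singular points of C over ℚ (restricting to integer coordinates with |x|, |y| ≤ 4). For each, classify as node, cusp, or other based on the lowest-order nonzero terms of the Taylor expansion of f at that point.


Singular points: {(-2, 1)}; classification: cusp.

Compute partial derivatives:
  f_x = -3*x**2 + 2*x*y - 14*x - 2*y**2 + 8*y - 18.
  f_y = x**2 - 4*x*y + 8*x - 6*y + 10.
Scan x_0 ∈ {−4, ..., 4}. For each x_0, f_y(x_0, y) is a polynomial in y; find its integer roots y ∈ {−4, ..., 4}, then test f_x and f at those candidates.
  x = -4: f_y(-4, y) = 10*y - 6; no integer root y with |y| ≤ 4.
  x = -3: f_y(-3, y) = 6*y - 5; no integer root y with |y| ≤ 4.
  x = -2: f_y(-2, y) = 2*y - 2; vanishes at y ∈ {1}. (-2, 1): f_x = 0, f = 0 — SINGULAR.
  x = -1: f_y(-1, y) = 3 - 2*y; no integer root y with |y| ≤ 4.
  x = 0: f_y(0, y) = 10 - 6*y; no integer root y with |y| ≤ 4.
  x = 1: f_y(1, y) = 19 - 10*y; no integer root y with |y| ≤ 4.
  x = 2: f_y(2, y) = 30 - 14*y; no integer root y with |y| ≤ 4.
  x = 3: f_y(3, y) = 43 - 18*y; no integer root y with |y| ≤ 4.
  x = 4: f_y(4, y) = 58 - 22*y; no integer root y with |y| ≤ 4.
Only singular point on the grid: (-2, 1).
Classify: substitute x = -2 + u, y = 1 + v and expand: f = -u**3 + u**2*v - 2*u*v**2 + v**2.
No constant or linear terms (consistent with a singular point). Quadratic part: v**2. Cubic part: -u**3 + u**2*v - 2*u*v**2.
The quadratic part v**2 is a perfect square, so there is a single (double) tangent line v = 0, i.e. y = 1. Restricting the cubic part to that line (v = 0) leaves -u**3 ≠ 0, so f is not divisible by v and the branch is v² ≈ u**3 to lowest order — this is a cusp.
Classification: cusp.


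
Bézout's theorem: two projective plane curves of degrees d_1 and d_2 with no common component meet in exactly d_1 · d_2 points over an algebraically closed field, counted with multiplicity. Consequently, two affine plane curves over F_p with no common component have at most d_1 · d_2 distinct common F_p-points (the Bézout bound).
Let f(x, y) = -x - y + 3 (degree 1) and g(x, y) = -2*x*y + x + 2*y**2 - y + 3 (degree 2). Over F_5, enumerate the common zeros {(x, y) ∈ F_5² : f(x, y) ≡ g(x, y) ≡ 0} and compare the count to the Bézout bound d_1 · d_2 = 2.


Common zeros: ∅; count = 0; Bézout bound = 2.

deg(f) = 1, deg(g) = 2, so Bézout bound = 2.
Scan x ∈ F_5. For each x, list the y ∈ F_5 with f(x, y) ≡ 0 and those with g(x, y) ≡ 0 (mod 5); the common zeros in that column are the intersection.
  x = 0: f ≡ 0 at y ∈ {3}; g ≡ 0 at y ∈ ∅; common: ∅.
  x = 1: f ≡ 0 at y ∈ {2}; g ≡ 0 at y ∈ ∅; common: ∅.
  x = 2: f ≡ 0 at y ∈ {1}; g ≡ 0 at y ∈ {0}; common: ∅.
  x = 3: f ≡ 0 at y ∈ {0}; g ≡ 0 at y ∈ {2, 4}; common: ∅.
  x = 4: f ≡ 0 at y ∈ {4}; g ≡ 0 at y ∈ {1}; common: ∅.
Collecting: common zeros = ∅, so the count is 0.
Comparison with the Bézout bound: 0 ≤ 2 = deg(f)·deg(g), as expected for curves with no common component (the affine F_5-count falls short of the bound because intersections may lie at infinity, over extension fields, or carry multiplicity).


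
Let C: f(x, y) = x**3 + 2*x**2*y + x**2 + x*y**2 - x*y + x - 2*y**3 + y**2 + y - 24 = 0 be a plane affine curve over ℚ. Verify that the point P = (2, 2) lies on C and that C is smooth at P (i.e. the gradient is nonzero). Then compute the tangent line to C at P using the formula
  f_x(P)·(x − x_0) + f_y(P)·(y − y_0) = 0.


Tangent line at P: 35*x - 5*y - 60 = 0.

Step 1: f(2, 2) = 0, so P lies on C.
Step 2: partial derivatives
  f_x(x, y) = 3*x**2 + 4*x*y + 2*x + y**2 - y + 1, f_y(x, y) = 2*x**2 + 2*x*y - x - 6*y**2 + 2*y + 1.
  f_x(P) = 35, f_y(P) = -5 (gradient nonzero, so P is smooth).
Step 3: tangent line at P: 35·(x − 2) + -5·(y − 2) = 0.
Expanding: 35*x - 5*y - 60 = 0.


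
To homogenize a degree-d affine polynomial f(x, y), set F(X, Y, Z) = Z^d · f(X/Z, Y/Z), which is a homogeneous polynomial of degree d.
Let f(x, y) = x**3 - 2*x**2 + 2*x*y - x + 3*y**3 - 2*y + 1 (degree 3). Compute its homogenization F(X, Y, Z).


F(X, Y, Z) = X**3 - 2*X**2*Z + 2*X*Y*Z - X*Z**2 + 3*Y**3 - 2*Y*Z**2 + Z**3

deg(f) = 3.
Substitute x = X/Z, y = Y/Z into f, then multiply by Z^3.
  monomial 1·x^3·y^0 ↦ 1·X^3·Y^0·Z^0.
  monomial -2·x^2·y^0 ↦ -2·X^2·Y^0·Z^1.
  monomial 2·x^1·y^1 ↦ 2·X^1·Y^1·Z^1.
  monomial -1·x^1·y^0 ↦ -1·X^1·Y^0·Z^2.
  monomial 3·x^0·y^3 ↦ 3·X^0·Y^3·Z^0.
  monomial -2·x^0·y^1 ↦ -2·X^0·Y^1·Z^2.
  monomial 1·x^0·y^0 ↦ 1·X^0·Y^0·Z^3.
Collecting: F(X, Y, Z) = X**3 - 2*X**2*Z + 2*X*Y*Z - X*Z**2 + 3*Y**3 - 2*Y*Z**2 + Z**3.


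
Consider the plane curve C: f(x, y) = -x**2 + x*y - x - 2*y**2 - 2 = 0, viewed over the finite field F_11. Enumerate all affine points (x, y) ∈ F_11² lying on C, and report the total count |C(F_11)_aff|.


Affine F_11-points: {(4, 0), (4, 2), (5, 4), (6, 0), (6, 3), (7, 3), (7, 6), (8, 2), (9, 4), (9, 6)}; count = 10.

For each of the 121 pairs (x, y) ∈ F_11², evaluate f(x, y) mod 11. Record the zeros.
  x = 0: [0↦9, 1↦7, 2↦1, 3↦2, 4↦10, 5↦3, 6↦3, 7↦10, 8↦2, 9↦1, 10↦7]  zeros at y ∈ ∅
  x = 1: [0↦7, 1↦6, 2↦1, 3↦3, 4↦1, 5↦6, 6↦7, 7↦4, 8↦8, 9↦8, 10↦4]  zeros at y ∈ ∅
  x = 2: [0↦3, 1↦3, 2↦10, 3↦2, 4↦1, 5↦7, 6↦9, 7↦7, 8↦1, 9↦2, 10↦10]  zeros at y ∈ ∅
  x = 3: [0↦8, 1↦9, 2↦6, 3↦10, 4↦10, 5↦6, 6↦9, 7↦8, 8↦3, 9↦5, 10↦3]  zeros at y ∈ ∅
  x = 4: [0↦0, 1↦2, 2↦0, 3↦5, 4↦6, 5↦3, 6↦7, 7↦7, 8↦3, 9↦6, 10↦5]  zeros at y ∈ {0, 2}
  x = 5: [0↦1, 1↦4, 2↦3, 3↦9, 4↦0, 5↦9, 6↦3, 7↦4, 8↦1, 9↦5, 10↦5]  zeros at y ∈ {4}
  x = 6: [0↦0, 1↦4, 2↦4, 3↦0, 4↦3, 5↦2, 6↦8, 7↦10, 8↦8, 9↦2, 10↦3]  zeros at y ∈ {0, 3}
  x = 7: [0↦8, 1↦2, 2↦3, 3↦0, 4↦4, 5↦4, 6↦0, 7↦3, 8↦2, 9↦8, 10↦10]  zeros at y ∈ {3, 6}
  x = 8: [0↦3, 1↦9, 2↦0, 3↦9, 4↦3, 5↦4, 6↦1, 7↦5, 8↦5, 9↦1, 10↦4]  zeros at y ∈ {2}
  x = 9: [0↦7, 1↦3, 2↦6, 3↦5, 4↦0, 5↦2, 6↦0, 7↦5, 8↦6, 9↦3, 10↦7]  zeros at y ∈ {4, 6}
  x = 10: [0↦9, 1↦6, 2↦10, 3↦10, 4↦6, 5↦9, 6↦8, 7↦3, 8↦5, 9↦3, 10↦8]  zeros at y ∈ ∅
Collecting zeros: affine points = {(4, 0), (4, 2), (5, 4), (6, 0), (6, 3), (7, 3), (7, 6), (8, 2), (9, 4), (9, 6)}.
Total count |C(F_11)_aff| = 10.


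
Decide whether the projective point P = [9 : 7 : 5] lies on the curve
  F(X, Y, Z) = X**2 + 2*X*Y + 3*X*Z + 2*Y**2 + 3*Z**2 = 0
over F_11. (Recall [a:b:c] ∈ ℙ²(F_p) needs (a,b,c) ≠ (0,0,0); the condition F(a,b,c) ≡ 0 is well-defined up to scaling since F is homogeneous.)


F(9,7,5) ≡ 9 (mod 11); P is NOT on the curve.

Evaluate F(9, 7, 5) term-by-term (mod 11).
  X**2 ↦ 1·81·1·1 = 81
  2*X*Y ↦ 2·9·7·1 = 126
  3*X*Z ↦ 3·9·1·5 = 135
  2*Y**2 ↦ 2·1·49·1 = 98
  3*Z**2 ↦ 3·1·1·25 = 75
Sum: F(9, 7, 5) = (81) + (126) + (135) + (98) + (75) = 515.
Reducing mod 11: 515 ≡ 9 (mod 11).
Since F(a, b, c) ≡ 9 ≠ 0 (mod 11), P does NOT lie on the curve.


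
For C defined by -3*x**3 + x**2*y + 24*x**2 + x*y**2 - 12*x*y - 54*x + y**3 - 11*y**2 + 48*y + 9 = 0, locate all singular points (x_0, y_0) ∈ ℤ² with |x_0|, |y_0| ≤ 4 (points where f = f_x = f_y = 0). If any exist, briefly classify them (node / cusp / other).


Singular points: {(3, 3)}; classification: cusp.

Compute partial derivatives:
  f_x = -9*x**2 + 2*x*y + 48*x + y**2 - 12*y - 54.
  f_y = x**2 + 2*x*y - 12*x + 3*y**2 - 22*y + 48.
Scan x_0 ∈ {−4, ..., 4}. For each x_0, f_y(x_0, y) is a polynomial in y; find its integer roots y ∈ {−4, ..., 4}, then test f_x and f at those candidates.
  x = -4: f_y(-4, y) = 3*y**2 - 30*y + 112; no integer root y with |y| ≤ 4.
  x = -3: f_y(-3, y) = 3*y**2 - 28*y + 93; no integer root y with |y| ≤ 4.
  x = -2: f_y(-2, y) = 3*y**2 - 26*y + 76; no integer root y with |y| ≤ 4.
  x = -1: f_y(-1, y) = 3*y**2 - 24*y + 61; no integer root y with |y| ≤ 4.
  x = 0: f_y(0, y) = 3*y**2 - 22*y + 48; no integer root y with |y| ≤ 4.
  x = 1: f_y(1, y) = 3*y**2 - 20*y + 37; no integer root y with |y| ≤ 4.
  x = 2: f_y(2, y) = 3*y**2 - 18*y + 28; no integer root y with |y| ≤ 4.
  x = 3: f_y(3, y) = 3*y**2 - 16*y + 21; vanishes at y ∈ {3}. (3, 3): f_x = 0, f = 0 — SINGULAR.
  x = 4: f_y(4, y) = 3*y**2 - 14*y + 16; vanishes at y ∈ {2}. (4, 2): f_x = -10 ≠ 0.
Only singular point on the grid: (3, 3).
Classify: substitute x = 3 + u, y = 3 + v and expand: f = -3*u**3 + u**2*v + u*v**2 + v**3 + v**2.
No constant or linear terms (consistent with a singular point). Quadratic part: v**2. Cubic part: -3*u**3 + u**2*v + u*v**2 + v**3.
The quadratic part v**2 is a perfect square, so there is a single (double) tangent line v = 0, i.e. y = 3. Restricting the cubic part to that line (v = 0) leaves -3*u**3 ≠ 0, so f is not divisible by v and the branch is v² ≈ 3*u**3 to lowest order — this is a cusp.
Classification: cusp.


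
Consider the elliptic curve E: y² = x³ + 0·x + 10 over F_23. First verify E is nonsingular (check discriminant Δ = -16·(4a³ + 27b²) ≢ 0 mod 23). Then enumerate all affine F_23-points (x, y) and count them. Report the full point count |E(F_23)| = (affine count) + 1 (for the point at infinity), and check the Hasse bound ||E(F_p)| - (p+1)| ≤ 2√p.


Affine points = {(2, 8), (2, 15), (7, 10), (7, 13), (8, 4), (8, 19), (9, 7), (9, 16), (12, 6), (12, 17), (15, 2), (15, 21), (16, 9), (16, 14), (17, 1), (17, 22), (18, 0), (20, 11), (20, 12), (21, 5), (21, 18), (22, 3), (22, 20)}; affine count = 23; |E(F_23)| = 24.

Discriminant check: Δ ∝ 4a³ + 27b² = 4·0³ + 27·10² = 4·0 + 27·100 ≡ 9 (mod 23). Nonzero ⇒ E is nonsingular.
For each x ∈ F_23, compute rhs = x³ + 0·x + 10 mod 23, then count y ∈ F_23 with y² ≡ rhs.
  x = 0: rhs = 10, matching y values: none (0 points).
  x = 1: rhs = 11, matching y values: none (0 points).
  x = 2: rhs = 18, matching y values: 8, 15 (2 points).
  x = 3: rhs = 14, matching y values: none (0 points).
  x = 4: rhs = 5, matching y values: none (0 points).
  x = 5: rhs = 20, matching y values: none (0 points).
  x = 6: rhs = 19, matching y values: none (0 points).
  x = 7: rhs = 8, matching y values: 10, 13 (2 points).
  x = 8: rhs = 16, matching y values: 4, 19 (2 points).
  x = 9: rhs = 3, matching y values: 7, 16 (2 points).
  x = 10: rhs = 21, matching y values: none (0 points).
  x = 11: rhs = 7, matching y values: none (0 points).
  x = 12: rhs = 13, matching y values: 6, 17 (2 points).
  x = 13: rhs = 22, matching y values: none (0 points).
  x = 14: rhs = 17, matching y values: none (0 points).
  x = 15: rhs = 4, matching y values: 2, 21 (2 points).
  x = 16: rhs = 12, matching y values: 9, 14 (2 points).
  x = 17: rhs = 1, matching y values: 1, 22 (2 points).
  x = 18: rhs = 0, matching y values: 0 (1 points).
  x = 19: rhs = 15, matching y values: none (0 points).
  x = 20: rhs = 6, matching y values: 11, 12 (2 points).
  x = 21: rhs = 2, matching y values: 5, 18 (2 points).
  x = 22: rhs = 9, matching y values: 3, 20 (2 points).
Total affine count: 23.
Full point count |E(F_23)| = 23 + 1 = 24.
Hasse bound: |24 − (23+1)| = |0| = 0 ≤ 2√23 ≈ 9.5917 ✓.


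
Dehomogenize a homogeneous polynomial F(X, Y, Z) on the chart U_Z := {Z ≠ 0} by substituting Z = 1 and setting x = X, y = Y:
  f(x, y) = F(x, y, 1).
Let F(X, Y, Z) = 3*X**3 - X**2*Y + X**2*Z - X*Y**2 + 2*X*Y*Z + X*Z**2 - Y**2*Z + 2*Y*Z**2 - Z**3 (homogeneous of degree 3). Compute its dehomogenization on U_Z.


f(x, y) = 3*x**3 - x**2*y + x**2 - x*y**2 + 2*x*y + x - y**2 + 2*y - 1

On U_Z we set Z = 1. Each monomial c·X^i·Y^j·Z^k in F becomes c·x^i·y^j·1^k = c·x^i·y^j.
Substituting Z = 1: F(X, Y, 1) = 3*x**3 - x**2*y + x**2 - x*y**2 + 2*x*y + x - y**2 + 2*y - 1.
Note: deg(f) ≤ deg(F) = 3; strict inequality happens when F is divisible by Z (lost terms).


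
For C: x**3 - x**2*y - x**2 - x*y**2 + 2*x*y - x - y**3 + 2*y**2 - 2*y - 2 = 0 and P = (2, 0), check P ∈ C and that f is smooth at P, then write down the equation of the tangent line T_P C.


Tangent line at P: 7*x - 2*y - 14 = 0.

Step 1: f(2, 0) = 0, so P lies on C.
Step 2: partial derivatives
  f_x(x, y) = 3*x**2 - 2*x*y - 2*x - y**2 + 2*y - 1, f_y(x, y) = -x**2 - 2*x*y + 2*x - 3*y**2 + 4*y - 2.
  f_x(P) = 7, f_y(P) = -2 (gradient nonzero, so P is smooth).
Step 3: tangent line at P: 7·(x − 2) + -2·(y − 0) = 0.
Expanding: 7*x - 2*y - 14 = 0.


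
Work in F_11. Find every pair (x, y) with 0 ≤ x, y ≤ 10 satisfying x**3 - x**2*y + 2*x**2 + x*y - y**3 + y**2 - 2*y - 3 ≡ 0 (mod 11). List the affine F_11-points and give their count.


Affine F_11-points: {(0, 2), (1, 0), (1, 5), (1, 7), (2, 9), (3, 2), (3, 3), (3, 7), (4, 3), (4, 4), (4, 5), (5, 3), (6, 1), (6, 10), (7, 10), (8, 2), (8, 8), (9, 1), (9, 5), (9, 6), (10, 4)}; count = 21.

For each of the 121 pairs (x, y) ∈ F_11², evaluate f(x, y) mod 11. Record the zeros.
  x = 0: [0↦8, 1↦6, 2↦0, 3↦6, 4↦7, 5↦8, 6↦3, 7↦8, 8↦6, 9↦2, 10↦1]  zeros at y ∈ {2}
  x = 1: [0↦0, 1↦9, 2↦3, 3↦9, 4↦10, 5↦0, 6↦6, 7↦0, 8↦9, 9↦5, 10↦4]  zeros at y ∈ {0, 5, 7}
  x = 2: [0↦2, 1↦9, 2↦1, 3↦5, 4↦4, 5↦3, 6↦7, 7↦10, 8↦6, 9↦0, 10↦8]  zeros at y ∈ {9}
  x = 3: [0↦9, 1↦1, 2↦0, 3↦0, 4↦6, 5↦1, 6↦1, 7↦0, 8↦3, 9↦4, 10↦8]  zeros at y ∈ {2, 3, 7}
  x = 4: [0↦5, 1↦2, 2↦6, 3↦0, 4↦0, 5↦0, 6↦5, 7↦9, 8↦6, 9↦1, 10↦10]  zeros at y ∈ {3, 4, 5}
  x = 5: [0↦7, 1↦7, 2↦3, 3↦0, 4↦3, 5↦6, 6↦3, 7↦10, 8↦10, 9↦8, 10↦9]  zeros at y ∈ {3}
  x = 6: [0↦10, 1↦0, 2↦8, 3↦6, 4↦10, 5↦3, 6↦1, 7↦9, 8↦10, 9↦9, 10↦0]  zeros at y ∈ {1, 10}
  x = 7: [0↦9, 1↦9, 2↦5, 3↦2, 4↦5, 5↦8, 6↦5, 7↦1, 8↦1, 9↦10, 10↦0]  zeros at y ∈ {10}
  x = 8: [0↦10, 1↦7, 2↦0, 3↦5, 4↦5, 5↦5, 6↦10, 7↦3, 8↦0, 9↦6, 10↦4]  zeros at y ∈ {2, 8}
  x = 9: [0↦8, 1↦0, 2↦10, 3↦10, 4↦5, 5↦0, 6↦0, 7↦10, 8↦2, 9↦3, 10↦7]  zeros at y ∈ {1, 5, 6}
  x = 10: [0↦9, 1↦5, 2↦8, 3↦1, 4↦0, 5↦10, 6↦3, 7↦6, 8↦2, 9↦7, 10↦4]  zeros at y ∈ {4}
Collecting zeros: affine points = {(0, 2), (1, 0), (1, 5), (1, 7), (2, 9), (3, 2), (3, 3), (3, 7), (4, 3), (4, 4), (4, 5), (5, 3), (6, 1), (6, 10), (7, 10), (8, 2), (8, 8), (9, 1), (9, 5), (9, 6), (10, 4)}.
Total count |C(F_11)_aff| = 21.


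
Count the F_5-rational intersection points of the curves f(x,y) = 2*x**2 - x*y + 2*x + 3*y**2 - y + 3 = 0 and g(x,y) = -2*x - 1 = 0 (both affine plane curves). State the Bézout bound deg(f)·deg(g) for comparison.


Common zeros: {(2, 0), (2, 1)}; count = 2; Bézout bound = 2.

deg(f) = 2, deg(g) = 1, so Bézout bound = 2.
Scan x ∈ F_5. For each x, list the y ∈ F_5 with f(x, y) ≡ 0 and those with g(x, y) ≡ 0 (mod 5); the common zeros in that column are the intersection.
  x = 0: f ≡ 0 at y ∈ {1}; g ≡ 0 at y ∈ ∅; common: ∅.
  x = 1: f ≡ 0 at y ∈ {2}; g ≡ 0 at y ∈ ∅; common: ∅.
  x = 2: f ≡ 0 at y ∈ {0, 1}; g ≡ 0 at y ∈ {0, 1, 2, 3, 4}; common: {0, 1}.
  x = 3: f ≡ 0 at y ∈ ∅; g ≡ 0 at y ∈ ∅; common: ∅.
  x = 4: f ≡ 0 at y ∈ {2, 3}; g ≡ 0 at y ∈ ∅; common: ∅.
Collecting: common zeros = {(2, 0), (2, 1)}, so the count is 2.
Comparison with the Bézout bound: 2 ≤ 2 = deg(f)·deg(g), as expected for curves with no common component (the bound is attained).


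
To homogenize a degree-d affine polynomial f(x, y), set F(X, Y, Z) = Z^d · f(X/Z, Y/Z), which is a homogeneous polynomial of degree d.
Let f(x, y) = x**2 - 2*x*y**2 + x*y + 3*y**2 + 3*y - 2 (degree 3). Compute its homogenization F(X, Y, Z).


F(X, Y, Z) = X**2*Z - 2*X*Y**2 + X*Y*Z + 3*Y**2*Z + 3*Y*Z**2 - 2*Z**3

deg(f) = 3.
Substitute x = X/Z, y = Y/Z into f, then multiply by Z^3.
  monomial 1·x^2·y^0 ↦ 1·X^2·Y^0·Z^1.
  monomial -2·x^1·y^2 ↦ -2·X^1·Y^2·Z^0.
  monomial 1·x^1·y^1 ↦ 1·X^1·Y^1·Z^1.
  monomial 3·x^0·y^2 ↦ 3·X^0·Y^2·Z^1.
  monomial 3·x^0·y^1 ↦ 3·X^0·Y^1·Z^2.
  monomial -2·x^0·y^0 ↦ -2·X^0·Y^0·Z^3.
Collecting: F(X, Y, Z) = X**2*Z - 2*X*Y**2 + X*Y*Z + 3*Y**2*Z + 3*Y*Z**2 - 2*Z**3.


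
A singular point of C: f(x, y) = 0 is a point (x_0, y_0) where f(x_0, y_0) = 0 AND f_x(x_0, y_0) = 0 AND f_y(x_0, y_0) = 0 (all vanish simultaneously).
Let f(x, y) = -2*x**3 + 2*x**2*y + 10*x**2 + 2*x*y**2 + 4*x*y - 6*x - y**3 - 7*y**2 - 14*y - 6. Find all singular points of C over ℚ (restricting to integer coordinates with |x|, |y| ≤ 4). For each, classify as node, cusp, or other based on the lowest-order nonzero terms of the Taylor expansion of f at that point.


Singular points: {(1, -2)}; classification: cusp.

Compute partial derivatives:
  f_x = -6*x**2 + 4*x*y + 20*x + 2*y**2 + 4*y - 6.
  f_y = 2*x**2 + 4*x*y + 4*x - 3*y**2 - 14*y - 14.
Scan x_0 ∈ {−4, ..., 4}. For each x_0, f_y(x_0, y) is a polynomial in y; find its integer roots y ∈ {−4, ..., 4}, then test f_x and f at those candidates.
  x = -4: f_y(-4, y) = -3*y**2 - 30*y + 2; no integer root y with |y| ≤ 4.
  x = -3: f_y(-3, y) = -3*y**2 - 26*y - 8; no integer root y with |y| ≤ 4.
  x = -2: f_y(-2, y) = -3*y**2 - 22*y - 14; no integer root y with |y| ≤ 4.
  x = -1: f_y(-1, y) = -3*y**2 - 18*y - 16; no integer root y with |y| ≤ 4.
  x = 0: f_y(0, y) = -3*y**2 - 14*y - 14; no integer root y with |y| ≤ 4.
  x = 1: f_y(1, y) = -3*y**2 - 10*y - 8; vanishes at y ∈ {-2}. (1, -2): f_x = 0, f = 0 — SINGULAR.
  x = 2: f_y(2, y) = -3*y**2 - 6*y + 2; no integer root y with |y| ≤ 4.
  x = 3: f_y(3, y) = -3*y**2 - 2*y + 16; vanishes at y ∈ {2}. (3, 2): f_x = 40 ≠ 0.
  x = 4: f_y(4, y) = -3*y**2 + 2*y + 34; no integer root y with |y| ≤ 4.
Only singular point on the grid: (1, -2).
Classify: substitute x = 1 + u, y = -2 + v and expand: f = -2*u**3 + 2*u**2*v + 2*u*v**2 - v**3 + v**2.
No constant or linear terms (consistent with a singular point). Quadratic part: v**2. Cubic part: -2*u**3 + 2*u**2*v + 2*u*v**2 - v**3.
The quadratic part v**2 is a perfect square, so there is a single (double) tangent line v = 0, i.e. y = -2. Restricting the cubic part to that line (v = 0) leaves -2*u**3 ≠ 0, so f is not divisible by v and the branch is v² ≈ 2*u**3 to lowest order — this is a cusp.
Classification: cusp.


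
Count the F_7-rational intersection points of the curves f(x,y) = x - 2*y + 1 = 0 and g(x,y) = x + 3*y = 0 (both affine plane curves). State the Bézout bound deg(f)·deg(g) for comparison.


Common zeros: {(5, 3)}; count = 1; Bézout bound = 1.

deg(f) = 1, deg(g) = 1, so Bézout bound = 1.
Scan x ∈ F_7. For each x, list the y ∈ F_7 with f(x, y) ≡ 0 and those with g(x, y) ≡ 0 (mod 7); the common zeros in that column are the intersection.
  x = 0: f ≡ 0 at y ∈ {4}; g ≡ 0 at y ∈ {0}; common: ∅.
  x = 1: f ≡ 0 at y ∈ {1}; g ≡ 0 at y ∈ {2}; common: ∅.
  x = 2: f ≡ 0 at y ∈ {5}; g ≡ 0 at y ∈ {4}; common: ∅.
  x = 3: f ≡ 0 at y ∈ {2}; g ≡ 0 at y ∈ {6}; common: ∅.
  x = 4: f ≡ 0 at y ∈ {6}; g ≡ 0 at y ∈ {1}; common: ∅.
  x = 5: f ≡ 0 at y ∈ {3}; g ≡ 0 at y ∈ {3}; common: {3}.
  x = 6: f ≡ 0 at y ∈ {0}; g ≡ 0 at y ∈ {5}; common: ∅.
Collecting: common zeros = {(5, 3)}, so the count is 1.
Comparison with the Bézout bound: 1 ≤ 1 = deg(f)·deg(g), as expected for curves with no common component (the bound is attained).


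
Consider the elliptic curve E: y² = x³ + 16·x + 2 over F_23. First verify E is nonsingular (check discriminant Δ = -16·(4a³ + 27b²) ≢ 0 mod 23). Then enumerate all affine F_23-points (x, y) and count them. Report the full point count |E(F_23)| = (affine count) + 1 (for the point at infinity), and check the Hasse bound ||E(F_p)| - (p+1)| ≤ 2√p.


Affine points = {(0, 5), (0, 18), (3, 10), (3, 13), (5, 0), (9, 1), (9, 22), (10, 9), (10, 14), (12, 6), (12, 17), (14, 7), (14, 16), (15, 11), (15, 12), (17, 9), (17, 14), (18, 2), (18, 21), (19, 9), (19, 14), (21, 10), (21, 13), (22, 10), (22, 13)}; affine count = 25; |E(F_23)| = 26.

Discriminant check: Δ ∝ 4a³ + 27b² = 4·16³ + 27·2² = 4·4096 + 27·4 ≡ 1 (mod 23). Nonzero ⇒ E is nonsingular.
For each x ∈ F_23, compute rhs = x³ + 16·x + 2 mod 23, then count y ∈ F_23 with y² ≡ rhs.
  x = 0: rhs = 2, matching y values: 5, 18 (2 points).
  x = 1: rhs = 19, matching y values: none (0 points).
  x = 2: rhs = 19, matching y values: none (0 points).
  x = 3: rhs = 8, matching y values: 10, 13 (2 points).
  x = 4: rhs = 15, matching y values: none (0 points).
  x = 5: rhs = 0, matching y values: 0 (1 points).
  x = 6: rhs = 15, matching y values: none (0 points).
  x = 7: rhs = 20, matching y values: none (0 points).
  x = 8: rhs = 21, matching y values: none (0 points).
  x = 9: rhs = 1, matching y values: 1, 22 (2 points).
  x = 10: rhs = 12, matching y values: 9, 14 (2 points).
  x = 11: rhs = 14, matching y values: none (0 points).
  x = 12: rhs = 13, matching y values: 6, 17 (2 points).
  x = 13: rhs = 15, matching y values: none (0 points).
  x = 14: rhs = 3, matching y values: 7, 16 (2 points).
  x = 15: rhs = 6, matching y values: 11, 12 (2 points).
  x = 16: rhs = 7, matching y values: none (0 points).
  x = 17: rhs = 12, matching y values: 9, 14 (2 points).
  x = 18: rhs = 4, matching y values: 2, 21 (2 points).
  x = 19: rhs = 12, matching y values: 9, 14 (2 points).
  x = 20: rhs = 19, matching y values: none (0 points).
  x = 21: rhs = 8, matching y values: 10, 13 (2 points).
  x = 22: rhs = 8, matching y values: 10, 13 (2 points).
Total affine count: 25.
Full point count |E(F_23)| = 25 + 1 = 26.
Hasse bound: |26 − (23+1)| = |2| = 2 ≤ 2√23 ≈ 9.5917 ✓.


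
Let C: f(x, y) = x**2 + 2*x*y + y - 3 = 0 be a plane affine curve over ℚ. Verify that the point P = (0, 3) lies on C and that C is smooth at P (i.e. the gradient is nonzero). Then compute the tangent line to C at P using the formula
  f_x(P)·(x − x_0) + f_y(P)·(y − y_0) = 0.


Tangent line at P: 6*x + y - 3 = 0.

Step 1: f(0, 3) = 0, so P lies on C.
Step 2: partial derivatives
  f_x(x, y) = 2*x + 2*y, f_y(x, y) = 2*x + 1.
  f_x(P) = 6, f_y(P) = 1 (gradient nonzero, so P is smooth).
Step 3: tangent line at P: 6·(x − 0) + 1·(y − 3) = 0.
Expanding: 6*x + y - 3 = 0.


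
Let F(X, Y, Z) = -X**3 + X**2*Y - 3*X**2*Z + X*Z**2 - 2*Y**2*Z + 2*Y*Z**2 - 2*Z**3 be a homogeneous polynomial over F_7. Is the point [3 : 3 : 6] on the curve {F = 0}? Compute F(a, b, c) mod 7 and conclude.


F(3,3,6) ≡ 0 (mod 7); P is on the curve.

Evaluate F(3, 3, 6) term-by-term (mod 7).
  -X**3 ↦ -1·27·1·1 = -27
  X**2*Y ↦ 1·9·3·1 = 27
  -3*X**2*Z ↦ -3·9·1·6 = -162
  X*Z**2 ↦ 1·3·1·36 = 108
  -2*Y**2*Z ↦ -2·1·9·6 = -108
  2*Y*Z**2 ↦ 2·1·3·36 = 216
  -2*Z**3 ↦ -2·1·1·216 = -432
Sum: F(3, 3, 6) = (-27) + (27) + (-162) + (108) + (-108) + (216) + (-432) = -378.
Reducing mod 7: -378 ≡ 0 (mod 7).
Since F(a, b, c) ≡ 0 (mod 7), P lies on the curve.


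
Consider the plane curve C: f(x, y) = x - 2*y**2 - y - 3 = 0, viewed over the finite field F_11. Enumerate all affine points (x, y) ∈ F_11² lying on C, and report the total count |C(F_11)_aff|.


Affine F_11-points: {(2, 2), (2, 3), (3, 0), (3, 5), (4, 6), (4, 10), (6, 1), (6, 4), (7, 8), (9, 7), (9, 9)}; count = 11.

For each of the 121 pairs (x, y) ∈ F_11², evaluate f(x, y) mod 11. Record the zeros.
  x = 0: [0↦8, 1↦5, 2↦9, 3↦9, 4↦5, 5↦8, 6↦7, 7↦2, 8↦4, 9↦2, 10↦7]  zeros at y ∈ ∅
  x = 1: [0↦9, 1↦6, 2↦10, 3↦10, 4↦6, 5↦9, 6↦8, 7↦3, 8↦5, 9↦3, 10↦8]  zeros at y ∈ ∅
  x = 2: [0↦10, 1↦7, 2↦0, 3↦0, 4↦7, 5↦10, 6↦9, 7↦4, 8↦6, 9↦4, 10↦9]  zeros at y ∈ {2, 3}
  x = 3: [0↦0, 1↦8, 2↦1, 3↦1, 4↦8, 5↦0, 6↦10, 7↦5, 8↦7, 9↦5, 10↦10]  zeros at y ∈ {0, 5}
  x = 4: [0↦1, 1↦9, 2↦2, 3↦2, 4↦9, 5↦1, 6↦0, 7↦6, 8↦8, 9↦6, 10↦0]  zeros at y ∈ {6, 10}
  x = 5: [0↦2, 1↦10, 2↦3, 3↦3, 4↦10, 5↦2, 6↦1, 7↦7, 8↦9, 9↦7, 10↦1]  zeros at y ∈ ∅
  x = 6: [0↦3, 1↦0, 2↦4, 3↦4, 4↦0, 5↦3, 6↦2, 7↦8, 8↦10, 9↦8, 10↦2]  zeros at y ∈ {1, 4}
  x = 7: [0↦4, 1↦1, 2↦5, 3↦5, 4↦1, 5↦4, 6↦3, 7↦9, 8↦0, 9↦9, 10↦3]  zeros at y ∈ {8}
  x = 8: [0↦5, 1↦2, 2↦6, 3↦6, 4↦2, 5↦5, 6↦4, 7↦10, 8↦1, 9↦10, 10↦4]  zeros at y ∈ ∅
  x = 9: [0↦6, 1↦3, 2↦7, 3↦7, 4↦3, 5↦6, 6↦5, 7↦0, 8↦2, 9↦0, 10↦5]  zeros at y ∈ {7, 9}
  x = 10: [0↦7, 1↦4, 2↦8, 3↦8, 4↦4, 5↦7, 6↦6, 7↦1, 8↦3, 9↦1, 10↦6]  zeros at y ∈ ∅
Collecting zeros: affine points = {(2, 2), (2, 3), (3, 0), (3, 5), (4, 6), (4, 10), (6, 1), (6, 4), (7, 8), (9, 7), (9, 9)}.
Total count |C(F_11)_aff| = 11.


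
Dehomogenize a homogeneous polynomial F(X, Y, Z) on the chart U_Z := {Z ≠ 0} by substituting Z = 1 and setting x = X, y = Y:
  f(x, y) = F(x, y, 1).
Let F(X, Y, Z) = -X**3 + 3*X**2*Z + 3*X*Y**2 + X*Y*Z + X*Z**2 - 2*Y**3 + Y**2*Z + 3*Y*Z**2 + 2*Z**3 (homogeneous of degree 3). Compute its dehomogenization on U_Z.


f(x, y) = -x**3 + 3*x**2 + 3*x*y**2 + x*y + x - 2*y**3 + y**2 + 3*y + 2

On U_Z we set Z = 1. Each monomial c·X^i·Y^j·Z^k in F becomes c·x^i·y^j·1^k = c·x^i·y^j.
Substituting Z = 1: F(X, Y, 1) = -x**3 + 3*x**2 + 3*x*y**2 + x*y + x - 2*y**3 + y**2 + 3*y + 2.
Note: deg(f) ≤ deg(F) = 3; strict inequality happens when F is divisible by Z (lost terms).


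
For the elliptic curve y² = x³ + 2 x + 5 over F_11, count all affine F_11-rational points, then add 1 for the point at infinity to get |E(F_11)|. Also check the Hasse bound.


Affine points = {(0, 4), (0, 7), (3, 4), (3, 7), (4, 0), (8, 4), (8, 7), (9, 2), (9, 9)}; affine count = 9; |E(F_11)| = 10.

Discriminant check: Δ ∝ 4a³ + 27b² = 4·2³ + 27·5² = 4·8 + 27·25 ≡ 3 (mod 11). Nonzero ⇒ E is nonsingular.
For each x ∈ F_11, compute rhs = x³ + 2·x + 5 mod 11, then count y ∈ F_11 with y² ≡ rhs.
  x = 0: rhs = 5, matching y values: 4, 7 (2 points).
  x = 1: rhs = 8, matching y values: none (0 points).
  x = 2: rhs = 6, matching y values: none (0 points).
  x = 3: rhs = 5, matching y values: 4, 7 (2 points).
  x = 4: rhs = 0, matching y values: 0 (1 points).
  x = 5: rhs = 8, matching y values: none (0 points).
  x = 6: rhs = 2, matching y values: none (0 points).
  x = 7: rhs = 10, matching y values: none (0 points).
  x = 8: rhs = 5, matching y values: 4, 7 (2 points).
  x = 9: rhs = 4, matching y values: 2, 9 (2 points).
  x = 10: rhs = 2, matching y values: none (0 points).
Total affine count: 9.
Full point count |E(F_11)| = 9 + 1 = 10.
Hasse bound: |10 − (11+1)| = |-2| = 2 ≤ 2√11 ≈ 6.6332 ✓.


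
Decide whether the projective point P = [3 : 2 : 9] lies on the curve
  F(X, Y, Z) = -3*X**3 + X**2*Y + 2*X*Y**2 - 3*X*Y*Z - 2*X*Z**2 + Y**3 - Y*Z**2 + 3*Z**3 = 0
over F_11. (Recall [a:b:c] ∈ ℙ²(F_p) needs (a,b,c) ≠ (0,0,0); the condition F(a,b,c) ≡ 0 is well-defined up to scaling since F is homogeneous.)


F(3,2,9) ≡ 4 (mod 11); P is NOT on the curve.

Evaluate F(3, 2, 9) term-by-term (mod 11).
  -3*X**3 ↦ -3·27·1·1 = -81
  X**2*Y ↦ 1·9·2·1 = 18
  2*X*Y**2 ↦ 2·3·4·1 = 24
  -3*X*Y*Z ↦ -3·3·2·9 = -162
  -2*X*Z**2 ↦ -2·3·1·81 = -486
  Y**3 ↦ 1·1·8·1 = 8
  -Y*Z**2 ↦ -1·1·2·81 = -162
  3*Z**3 ↦ 3·1·1·729 = 2187
Sum: F(3, 2, 9) = (-81) + (18) + (24) + (-162) + (-486) + (8) + (-162) + (2187) = 1346.
Reducing mod 11: 1346 ≡ 4 (mod 11).
Since F(a, b, c) ≡ 4 ≠ 0 (mod 11), P does NOT lie on the curve.


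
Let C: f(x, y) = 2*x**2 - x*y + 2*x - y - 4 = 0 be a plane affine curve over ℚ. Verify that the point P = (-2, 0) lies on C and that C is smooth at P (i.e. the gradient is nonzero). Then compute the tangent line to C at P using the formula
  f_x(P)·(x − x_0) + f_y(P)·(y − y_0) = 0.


Tangent line at P: -6*x + y - 12 = 0.

Step 1: f(-2, 0) = 0, so P lies on C.
Step 2: partial derivatives
  f_x(x, y) = 4*x - y + 2, f_y(x, y) = -x - 1.
  f_x(P) = -6, f_y(P) = 1 (gradient nonzero, so P is smooth).
Step 3: tangent line at P: -6·(x − -2) + 1·(y − 0) = 0.
Expanding: -6*x + y - 12 = 0.


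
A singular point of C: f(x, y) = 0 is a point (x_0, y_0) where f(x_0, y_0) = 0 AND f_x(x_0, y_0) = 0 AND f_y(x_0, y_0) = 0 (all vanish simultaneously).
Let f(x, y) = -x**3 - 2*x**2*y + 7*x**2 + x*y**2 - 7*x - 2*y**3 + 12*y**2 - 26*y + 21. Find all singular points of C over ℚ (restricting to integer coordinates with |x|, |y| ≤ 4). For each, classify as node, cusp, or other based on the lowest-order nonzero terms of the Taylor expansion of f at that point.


Singular points: {(1, 2)}; classification: cusp.

Compute partial derivatives:
  f_x = -3*x**2 - 4*x*y + 14*x + y**2 - 7.
  f_y = -2*x**2 + 2*x*y - 6*y**2 + 24*y - 26.
Scan x_0 ∈ {−4, ..., 4}. For each x_0, f_y(x_0, y) is a polynomial in y; find its integer roots y ∈ {−4, ..., 4}, then test f_x and f at those candidates.
  x = -4: f_y(-4, y) = -6*y**2 + 16*y - 58; no integer root y with |y| ≤ 4.
  x = -3: f_y(-3, y) = -6*y**2 + 18*y - 44; no integer root y with |y| ≤ 4.
  x = -2: f_y(-2, y) = -6*y**2 + 20*y - 34; no integer root y with |y| ≤ 4.
  x = -1: f_y(-1, y) = -6*y**2 + 22*y - 28; no integer root y with |y| ≤ 4.
  x = 0: f_y(0, y) = -6*y**2 + 24*y - 26; no integer root y with |y| ≤ 4.
  x = 1: f_y(1, y) = -6*y**2 + 26*y - 28; vanishes at y ∈ {2}. (1, 2): f_x = 0, f = 0 — SINGULAR.
  x = 2: f_y(2, y) = -6*y**2 + 28*y - 34; no integer root y with |y| ≤ 4.
  x = 3: f_y(3, y) = -6*y**2 + 30*y - 44; no integer root y with |y| ≤ 4.
  x = 4: f_y(4, y) = -6*y**2 + 32*y - 58; no integer root y with |y| ≤ 4.
Only singular point on the grid: (1, 2).
Classify: substitute x = 1 + u, y = 2 + v and expand: f = -u**3 - 2*u**2*v + u*v**2 - 2*v**3 + v**2.
No constant or linear terms (consistent with a singular point). Quadratic part: v**2. Cubic part: -u**3 - 2*u**2*v + u*v**2 - 2*v**3.
The quadratic part v**2 is a perfect square, so there is a single (double) tangent line v = 0, i.e. y = 2. Restricting the cubic part to that line (v = 0) leaves -u**3 ≠ 0, so f is not divisible by v and the branch is v² ≈ u**3 to lowest order — this is a cusp.
Classification: cusp.


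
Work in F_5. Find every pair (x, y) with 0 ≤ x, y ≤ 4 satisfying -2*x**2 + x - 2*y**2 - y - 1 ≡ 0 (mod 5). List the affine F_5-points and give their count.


Affine F_5-points: {(1, 1), (2, 1), (4, 3), (4, 4)}; count = 4.

For each of the 25 pairs (x, y) ∈ F_5², evaluate f(x, y) mod 5. Record the zeros.
  x = 0: [0↦4, 1↦1, 2↦4, 3↦3, 4↦3]  zeros at y ∈ ∅
  x = 1: [0↦3, 1↦0, 2↦3, 3↦2, 4↦2]  zeros at y ∈ {1}
  x = 2: [0↦3, 1↦0, 2↦3, 3↦2, 4↦2]  zeros at y ∈ {1}
  x = 3: [0↦4, 1↦1, 2↦4, 3↦3, 4↦3]  zeros at y ∈ ∅
  x = 4: [0↦1, 1↦3, 2↦1, 3↦0, 4↦0]  zeros at y ∈ {3, 4}
Collecting zeros: affine points = {(1, 1), (2, 1), (4, 3), (4, 4)}.
Total count |C(F_5)_aff| = 4.


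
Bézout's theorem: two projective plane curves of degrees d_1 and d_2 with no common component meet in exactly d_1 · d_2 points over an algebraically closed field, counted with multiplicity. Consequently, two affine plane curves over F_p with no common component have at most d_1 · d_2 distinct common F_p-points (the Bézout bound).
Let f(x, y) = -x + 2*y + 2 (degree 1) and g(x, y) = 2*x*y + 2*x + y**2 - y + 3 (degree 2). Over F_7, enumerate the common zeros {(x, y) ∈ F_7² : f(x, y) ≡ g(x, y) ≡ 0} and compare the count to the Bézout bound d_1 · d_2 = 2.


Common zeros: {(2, 0)}; count = 1; Bézout bound = 2.

deg(f) = 1, deg(g) = 2, so Bézout bound = 2.
Scan x ∈ F_7. For each x, list the y ∈ F_7 with f(x, y) ≡ 0 and those with g(x, y) ≡ 0 (mod 7); the common zeros in that column are the intersection.
  x = 0: f ≡ 0 at y ∈ {6}; g ≡ 0 at y ∈ ∅; common: ∅.
  x = 1: f ≡ 0 at y ∈ {3}; g ≡ 0 at y ∈ {1, 5}; common: ∅.
  x = 2: f ≡ 0 at y ∈ {0}; g ≡ 0 at y ∈ {0, 4}; common: {0}.
  x = 3: f ≡ 0 at y ∈ {4}; g ≡ 0 at y ∈ ∅; common: ∅.
  x = 4: f ≡ 0 at y ∈ {1}; g ≡ 0 at y ∈ ∅; common: ∅.
  x = 5: f ≡ 0 at y ∈ {5}; g ≡ 0 at y ∈ {2, 3}; common: ∅.
  x = 6: f ≡ 0 at y ∈ {2}; g ≡ 0 at y ∈ ∅; common: ∅.
Collecting: common zeros = {(2, 0)}, so the count is 1.
Comparison with the Bézout bound: 1 ≤ 2 = deg(f)·deg(g), as expected for curves with no common component (the affine F_7-count falls short of the bound because intersections may lie at infinity, over extension fields, or carry multiplicity).


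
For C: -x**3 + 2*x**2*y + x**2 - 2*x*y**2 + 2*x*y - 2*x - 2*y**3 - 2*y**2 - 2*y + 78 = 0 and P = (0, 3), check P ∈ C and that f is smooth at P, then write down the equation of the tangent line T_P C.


Tangent line at P: -14*x - 68*y + 204 = 0.

Step 1: f(0, 3) = 0, so P lies on C.
Step 2: partial derivatives
  f_x(x, y) = -3*x**2 + 4*x*y + 2*x - 2*y**2 + 2*y - 2, f_y(x, y) = 2*x**2 - 4*x*y + 2*x - 6*y**2 - 4*y - 2.
  f_x(P) = -14, f_y(P) = -68 (gradient nonzero, so P is smooth).
Step 3: tangent line at P: -14·(x − 0) + -68·(y − 3) = 0.
Expanding: -14*x - 68*y + 204 = 0.


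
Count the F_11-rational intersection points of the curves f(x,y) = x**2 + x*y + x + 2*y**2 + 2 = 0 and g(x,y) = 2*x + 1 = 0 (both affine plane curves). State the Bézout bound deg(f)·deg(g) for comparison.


Common zeros: {(5, 7)}; count = 1; Bézout bound = 2.

deg(f) = 2, deg(g) = 1, so Bézout bound = 2.
Scan x ∈ F_11. For each x, list the y ∈ F_11 with f(x, y) ≡ 0 and those with g(x, y) ≡ 0 (mod 11); the common zeros in that column are the intersection.
  x = 0: f ≡ 0 at y ∈ ∅; g ≡ 0 at y ∈ ∅; common: ∅.
  x = 1: f ≡ 0 at y ∈ ∅; g ≡ 0 at y ∈ ∅; common: ∅.
  x = 2: f ≡ 0 at y ∈ ∅; g ≡ 0 at y ∈ ∅; common: ∅.
  x = 3: f ≡ 0 at y ∈ ∅; g ≡ 0 at y ∈ ∅; common: ∅.
  x = 4: f ≡ 0 at y ∈ {0, 9}; g ≡ 0 at y ∈ ∅; common: ∅.
  x = 5: f ≡ 0 at y ∈ {7}; g ≡ 0 at y ∈ {0, 1, 2, 3, 4, 5, 6, 7, 8, 9, 10}; common: {7}.
  x = 6: f ≡ 0 at y ∈ {0, 8}; g ≡ 0 at y ∈ ∅; common: ∅.
  x = 7: f ≡ 0 at y ∈ {5, 8}; g ≡ 0 at y ∈ ∅; common: ∅.
  x = 8: f ≡ 0 at y ∈ {9}; g ≡ 0 at y ∈ ∅; common: ∅.
  x = 9: f ≡ 0 at y ∈ {5, 7}; g ≡ 0 at y ∈ ∅; common: ∅.
  x = 10: f ≡ 0 at y ∈ ∅; g ≡ 0 at y ∈ ∅; common: ∅.
Collecting: common zeros = {(5, 7)}, so the count is 1.
Comparison with the Bézout bound: 1 ≤ 2 = deg(f)·deg(g), as expected for curves with no common component (the affine F_11-count falls short of the bound because intersections may lie at infinity, over extension fields, or carry multiplicity).


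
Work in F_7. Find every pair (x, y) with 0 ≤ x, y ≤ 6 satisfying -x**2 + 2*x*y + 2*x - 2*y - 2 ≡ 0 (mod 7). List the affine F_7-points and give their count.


Affine F_7-points: {(0, 6), (2, 1), (3, 3), (4, 4), (5, 3), (6, 4)}; count = 6.

For each of the 49 pairs (x, y) ∈ F_7², evaluate f(x, y) mod 7. Record the zeros.
  x = 0: [0↦5, 1↦3, 2↦1, 3↦6, 4↦4, 5↦2, 6↦0]  zeros at y ∈ {6}
  x = 1: [0↦6, 1↦6, 2↦6, 3↦6, 4↦6, 5↦6, 6↦6]  zeros at y ∈ ∅
  x = 2: [0↦5, 1↦0, 2↦2, 3↦4, 4↦6, 5↦1, 6↦3]  zeros at y ∈ {1}
  x = 3: [0↦2, 1↦6, 2↦3, 3↦0, 4↦4, 5↦1, 6↦5]  zeros at y ∈ {3}
  x = 4: [0↦4, 1↦3, 2↦2, 3↦1, 4↦0, 5↦6, 6↦5]  zeros at y ∈ {4}
  x = 5: [0↦4, 1↦5, 2↦6, 3↦0, 4↦1, 5↦2, 6↦3]  zeros at y ∈ {3}
  x = 6: [0↦2, 1↦5, 2↦1, 3↦4, 4↦0, 5↦3, 6↦6]  zeros at y ∈ {4}
Collecting zeros: affine points = {(0, 6), (2, 1), (3, 3), (4, 4), (5, 3), (6, 4)}.
Total count |C(F_7)_aff| = 6.


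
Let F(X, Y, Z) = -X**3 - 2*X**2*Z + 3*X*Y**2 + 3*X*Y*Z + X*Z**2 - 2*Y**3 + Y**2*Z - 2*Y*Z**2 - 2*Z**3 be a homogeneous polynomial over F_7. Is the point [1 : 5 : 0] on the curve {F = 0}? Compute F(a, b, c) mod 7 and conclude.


F(1,5,0) ≡ 6 (mod 7); P is NOT on the curve.

Evaluate F(1, 5, 0) term-by-term (mod 7).
  -X**3 ↦ -1·1·1·1 = -1
  -2*X**2*Z ↦ -2·1·1·0 = 0
  3*X*Y**2 ↦ 3·1·25·1 = 75
  3*X*Y*Z ↦ 3·1·5·0 = 0
  X*Z**2 ↦ 1·1·1·0 = 0
  -2*Y**3 ↦ -2·1·125·1 = -250
  Y**2*Z ↦ 1·1·25·0 = 0
  -2*Y*Z**2 ↦ -2·1·5·0 = 0
  -2*Z**3 ↦ -2·1·1·0 = 0
Sum: F(1, 5, 0) = (-1) + (0) + (75) + (0) + (0) + (-250) + (0) + (0) + (0) = -176.
Reducing mod 7: -176 ≡ 6 (mod 7).
Since F(a, b, c) ≡ 6 ≠ 0 (mod 7), P does NOT lie on the curve.


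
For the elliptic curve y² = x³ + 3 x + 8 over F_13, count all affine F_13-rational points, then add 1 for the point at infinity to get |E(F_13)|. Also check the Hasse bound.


Affine points = {(1, 5), (1, 8), (2, 3), (2, 10), (9, 6), (9, 7), (12, 2), (12, 11)}; affine count = 8; |E(F_13)| = 9.

Discriminant check: Δ ∝ 4a³ + 27b² = 4·3³ + 27·8² = 4·27 + 27·64 ≡ 3 (mod 13). Nonzero ⇒ E is nonsingular.
For each x ∈ F_13, compute rhs = x³ + 3·x + 8 mod 13, then count y ∈ F_13 with y² ≡ rhs.
  x = 0: rhs = 8, matching y values: none (0 points).
  x = 1: rhs = 12, matching y values: 5, 8 (2 points).
  x = 2: rhs = 9, matching y values: 3, 10 (2 points).
  x = 3: rhs = 5, matching y values: none (0 points).
  x = 4: rhs = 6, matching y values: none (0 points).
  x = 5: rhs = 5, matching y values: none (0 points).
  x = 6: rhs = 8, matching y values: none (0 points).
  x = 7: rhs = 8, matching y values: none (0 points).
  x = 8: rhs = 11, matching y values: none (0 points).
  x = 9: rhs = 10, matching y values: 6, 7 (2 points).
  x = 10: rhs = 11, matching y values: none (0 points).
  x = 11: rhs = 7, matching y values: none (0 points).
  x = 12: rhs = 4, matching y values: 2, 11 (2 points).
Total affine count: 8.
Full point count |E(F_13)| = 8 + 1 = 9.
Hasse bound: |9 − (13+1)| = |-5| = 5 ≤ 2√13 ≈ 7.2111 ✓.


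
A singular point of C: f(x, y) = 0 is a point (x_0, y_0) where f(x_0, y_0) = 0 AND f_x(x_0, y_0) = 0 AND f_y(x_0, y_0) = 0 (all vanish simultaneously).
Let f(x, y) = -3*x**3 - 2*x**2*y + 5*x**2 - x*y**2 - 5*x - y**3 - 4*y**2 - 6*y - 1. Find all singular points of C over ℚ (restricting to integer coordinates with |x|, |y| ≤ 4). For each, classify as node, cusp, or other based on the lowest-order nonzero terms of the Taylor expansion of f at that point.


Singular points: {(1, -2)}; classification: cusp.

Compute partial derivatives:
  f_x = -9*x**2 - 4*x*y + 10*x - y**2 - 5.
  f_y = -2*x**2 - 2*x*y - 3*y**2 - 8*y - 6.
Scan x_0 ∈ {−4, ..., 4}. For each x_0, f_y(x_0, y) is a polynomial in y; find its integer roots y ∈ {−4, ..., 4}, then test f_x and f at those candidates.
  x = -4: f_y(-4, y) = -3*y**2 - 38; no integer root y with |y| ≤ 4.
  x = -3: f_y(-3, y) = -3*y**2 - 2*y - 24; no integer root y with |y| ≤ 4.
  x = -2: f_y(-2, y) = -3*y**2 - 4*y - 14; no integer root y with |y| ≤ 4.
  x = -1: f_y(-1, y) = -3*y**2 - 6*y - 8; no integer root y with |y| ≤ 4.
  x = 0: f_y(0, y) = -3*y**2 - 8*y - 6; no integer root y with |y| ≤ 4.
  x = 1: f_y(1, y) = -3*y**2 - 10*y - 8; vanishes at y ∈ {-2}. (1, -2): f_x = 0, f = 0 — SINGULAR.
  x = 2: f_y(2, y) = -3*y**2 - 12*y - 14; no integer root y with |y| ≤ 4.
  x = 3: f_y(3, y) = -3*y**2 - 14*y - 24; no integer root y with |y| ≤ 4.
  x = 4: f_y(4, y) = -3*y**2 - 16*y - 38; no integer root y with |y| ≤ 4.
Only singular point on the grid: (1, -2).
Classify: substitute x = 1 + u, y = -2 + v and expand: f = -3*u**3 - 2*u**2*v - u*v**2 - v**3 + v**2.
No constant or linear terms (consistent with a singular point). Quadratic part: v**2. Cubic part: -3*u**3 - 2*u**2*v - u*v**2 - v**3.
The quadratic part v**2 is a perfect square, so there is a single (double) tangent line v = 0, i.e. y = -2. Restricting the cubic part to that line (v = 0) leaves -3*u**3 ≠ 0, so f is not divisible by v and the branch is v² ≈ 3*u**3 to lowest order — this is a cusp.
Classification: cusp.
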